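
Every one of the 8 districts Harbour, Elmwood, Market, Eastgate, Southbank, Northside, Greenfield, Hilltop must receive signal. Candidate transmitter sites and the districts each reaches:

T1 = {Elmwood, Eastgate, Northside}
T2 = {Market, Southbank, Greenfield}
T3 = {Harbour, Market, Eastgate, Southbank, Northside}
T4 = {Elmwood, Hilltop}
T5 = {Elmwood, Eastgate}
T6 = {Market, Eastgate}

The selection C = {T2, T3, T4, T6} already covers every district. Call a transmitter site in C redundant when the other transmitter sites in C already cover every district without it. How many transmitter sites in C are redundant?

Drop T2: Greenfield uncovered — not redundant.
Drop T3: Harbour, Northside uncovered — not redundant.
Drop T4: Elmwood, Hilltop uncovered — not redundant.
Drop T6: the rest still cover every district — redundant.
1 redundant: T6.

1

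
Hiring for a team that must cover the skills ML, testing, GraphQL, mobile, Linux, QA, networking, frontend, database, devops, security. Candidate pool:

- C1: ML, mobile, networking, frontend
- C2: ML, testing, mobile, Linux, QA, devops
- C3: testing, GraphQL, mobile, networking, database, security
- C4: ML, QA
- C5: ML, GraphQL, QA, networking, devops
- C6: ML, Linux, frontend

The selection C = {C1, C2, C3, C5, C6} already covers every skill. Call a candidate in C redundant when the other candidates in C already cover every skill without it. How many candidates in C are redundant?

Drop C1: the rest still cover every skill — redundant.
Drop C2: the rest still cover every skill — redundant.
Drop C3: database, security uncovered — not redundant.
Drop C5: the rest still cover every skill — redundant.
Drop C6: the rest still cover every skill — redundant.
4 redundant: C1, C2, C5, C6.

4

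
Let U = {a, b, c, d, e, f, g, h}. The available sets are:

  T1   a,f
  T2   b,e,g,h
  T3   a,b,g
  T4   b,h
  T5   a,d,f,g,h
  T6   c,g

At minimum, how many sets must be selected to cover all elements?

3

T2, T5, T6 together cover {a, b, c, d, e, f, g, h} — every element.
No 2 of the 6 sets cover everything (all 15 pairs fall short), so 3 is minimum.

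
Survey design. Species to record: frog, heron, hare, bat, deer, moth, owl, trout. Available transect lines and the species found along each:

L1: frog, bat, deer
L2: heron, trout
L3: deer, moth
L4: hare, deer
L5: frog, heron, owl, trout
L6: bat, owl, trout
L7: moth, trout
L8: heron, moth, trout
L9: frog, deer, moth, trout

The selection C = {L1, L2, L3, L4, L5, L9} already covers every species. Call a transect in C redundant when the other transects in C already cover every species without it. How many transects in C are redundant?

Drop L1: bat uncovered — not redundant.
Drop L2: the rest still cover every species — redundant.
Drop L3: the rest still cover every species — redundant.
Drop L4: hare uncovered — not redundant.
Drop L5: owl uncovered — not redundant.
Drop L9: the rest still cover every species — redundant.
3 redundant: L2, L3, L9.

3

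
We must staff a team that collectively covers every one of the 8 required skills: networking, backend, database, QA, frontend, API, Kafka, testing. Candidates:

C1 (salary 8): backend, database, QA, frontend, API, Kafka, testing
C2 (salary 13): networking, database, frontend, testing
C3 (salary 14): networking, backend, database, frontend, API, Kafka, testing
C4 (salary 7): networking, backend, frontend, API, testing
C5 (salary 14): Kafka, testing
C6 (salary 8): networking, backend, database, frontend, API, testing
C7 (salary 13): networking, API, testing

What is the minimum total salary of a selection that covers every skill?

C1, C4 cover every skill at salary 8 + 7 = 15.
Any cover uses at least 2 candidates; among all covering selections none totals below 15.

15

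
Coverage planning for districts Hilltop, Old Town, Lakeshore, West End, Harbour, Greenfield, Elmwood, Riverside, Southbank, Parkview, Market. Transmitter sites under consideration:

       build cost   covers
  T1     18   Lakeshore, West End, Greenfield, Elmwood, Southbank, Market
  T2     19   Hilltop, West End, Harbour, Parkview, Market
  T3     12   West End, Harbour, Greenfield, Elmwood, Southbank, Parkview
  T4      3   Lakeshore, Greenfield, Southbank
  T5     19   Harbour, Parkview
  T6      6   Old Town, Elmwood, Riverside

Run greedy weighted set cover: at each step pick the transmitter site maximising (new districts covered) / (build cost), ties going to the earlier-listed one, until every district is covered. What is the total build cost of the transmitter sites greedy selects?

Pick 1: T4 adds 3 new (Lakeshore, Greenfield, Southbank) at build cost 3 (ratio 3/3).
Pick 2: T6 adds 3 new (Old Town, Elmwood, Riverside) at build cost 6 (ratio 3/6).
Pick 3: T2 adds 5 new (Hilltop, West End, Harbour, Parkview, Market) at build cost 19 (ratio 5/19).
Greedy total build cost: 3 + 6 + 19 = 28.

28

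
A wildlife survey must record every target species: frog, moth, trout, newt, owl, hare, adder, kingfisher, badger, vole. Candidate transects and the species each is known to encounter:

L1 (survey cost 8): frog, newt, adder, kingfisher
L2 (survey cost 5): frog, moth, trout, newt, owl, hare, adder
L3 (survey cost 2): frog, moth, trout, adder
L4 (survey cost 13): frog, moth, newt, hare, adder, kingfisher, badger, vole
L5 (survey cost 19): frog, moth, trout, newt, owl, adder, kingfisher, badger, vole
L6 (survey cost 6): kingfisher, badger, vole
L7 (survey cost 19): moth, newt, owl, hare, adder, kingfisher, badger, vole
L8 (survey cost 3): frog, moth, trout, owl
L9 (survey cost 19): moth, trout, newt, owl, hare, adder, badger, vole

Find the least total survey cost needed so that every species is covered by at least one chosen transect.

11

L2, L6 cover every species at survey cost 5 + 6 = 11.
Any cover uses at least 2 transects; among all covering selections none totals below 11.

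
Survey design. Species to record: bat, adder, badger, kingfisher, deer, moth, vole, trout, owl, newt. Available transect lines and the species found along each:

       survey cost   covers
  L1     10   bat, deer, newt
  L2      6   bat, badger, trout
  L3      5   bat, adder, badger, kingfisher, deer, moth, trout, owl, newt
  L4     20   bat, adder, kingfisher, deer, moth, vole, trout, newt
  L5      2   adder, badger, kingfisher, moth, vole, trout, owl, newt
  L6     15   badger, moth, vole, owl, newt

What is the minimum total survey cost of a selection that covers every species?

L3, L5 cover every species at survey cost 5 + 2 = 7.
Any cover uses at least 2 transects; among all covering selections none totals below 7.

7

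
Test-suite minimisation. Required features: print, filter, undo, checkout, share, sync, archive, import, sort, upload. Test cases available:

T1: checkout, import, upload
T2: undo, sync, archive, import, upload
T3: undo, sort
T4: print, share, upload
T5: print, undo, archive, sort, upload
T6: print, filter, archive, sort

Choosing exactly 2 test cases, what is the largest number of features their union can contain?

Choosing T2, T6 covers {print, filter, undo, sync, archive, import, sort, upload} — 8 features.
No choice of 2 test cases does better; here checkout, share are left uncovered.

8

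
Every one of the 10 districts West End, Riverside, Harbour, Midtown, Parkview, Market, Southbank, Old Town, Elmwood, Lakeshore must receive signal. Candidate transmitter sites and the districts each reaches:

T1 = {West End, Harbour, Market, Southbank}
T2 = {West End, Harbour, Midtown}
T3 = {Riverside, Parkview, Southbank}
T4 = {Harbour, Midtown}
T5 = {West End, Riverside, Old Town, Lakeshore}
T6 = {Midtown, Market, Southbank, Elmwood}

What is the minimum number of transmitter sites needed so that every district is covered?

T1, T3, T5, T6 together cover {West End, Riverside, Harbour, Midtown, Parkview, Market, Southbank, Old Town, Elmwood, Lakeshore} — every district.
No 3 of the 6 transmitter sites cover everything (all 20 triples fall short), so 4 is minimum.

4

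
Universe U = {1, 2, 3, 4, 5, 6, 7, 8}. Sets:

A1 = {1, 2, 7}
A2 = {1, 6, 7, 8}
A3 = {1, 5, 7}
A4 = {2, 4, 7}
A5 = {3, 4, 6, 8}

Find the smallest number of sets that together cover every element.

A1, A3, A5 together cover {1, 2, 3, 4, 5, 6, 7, 8} — every element.
No 2 of the 5 sets cover everything (all 10 pairs fall short), so 3 is minimum.

3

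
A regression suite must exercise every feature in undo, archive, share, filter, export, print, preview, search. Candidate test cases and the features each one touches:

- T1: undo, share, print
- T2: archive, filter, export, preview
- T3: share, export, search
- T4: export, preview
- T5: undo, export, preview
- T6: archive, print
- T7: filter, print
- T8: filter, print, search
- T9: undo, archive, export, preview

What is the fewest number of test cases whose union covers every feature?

3

T1, T2, T3 together cover {undo, archive, share, filter, export, print, preview, search} — every feature.
No 2 of the 9 test cases cover everything (all 36 pairs fall short), so 3 is minimum.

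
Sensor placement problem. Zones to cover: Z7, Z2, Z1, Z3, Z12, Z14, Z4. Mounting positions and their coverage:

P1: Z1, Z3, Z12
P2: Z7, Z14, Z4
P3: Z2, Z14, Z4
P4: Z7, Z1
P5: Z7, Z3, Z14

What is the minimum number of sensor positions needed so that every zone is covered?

3

P1, P2, P3 together cover {Z7, Z2, Z1, Z3, Z12, Z14, Z4} — every zone.
No 2 of the 5 sensor positions cover everything (all 10 pairs fall short), so 3 is minimum.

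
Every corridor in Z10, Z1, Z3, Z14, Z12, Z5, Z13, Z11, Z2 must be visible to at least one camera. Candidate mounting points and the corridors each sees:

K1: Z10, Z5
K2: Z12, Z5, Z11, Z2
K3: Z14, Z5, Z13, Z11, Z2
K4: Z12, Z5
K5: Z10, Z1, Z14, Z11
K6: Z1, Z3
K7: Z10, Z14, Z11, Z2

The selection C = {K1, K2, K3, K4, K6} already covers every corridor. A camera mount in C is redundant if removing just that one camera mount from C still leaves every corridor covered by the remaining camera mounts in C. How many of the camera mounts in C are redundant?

2

Drop K1: Z10 uncovered — not redundant.
Drop K2: the rest still cover every corridor — redundant.
Drop K3: Z14, Z13 uncovered — not redundant.
Drop K4: the rest still cover every corridor — redundant.
Drop K6: Z1, Z3 uncovered — not redundant.
2 redundant: K2, K4.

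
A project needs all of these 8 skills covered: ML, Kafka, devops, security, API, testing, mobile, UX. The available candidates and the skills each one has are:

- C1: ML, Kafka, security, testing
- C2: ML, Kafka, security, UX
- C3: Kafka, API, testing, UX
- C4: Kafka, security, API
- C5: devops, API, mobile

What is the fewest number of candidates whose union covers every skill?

3

C1, C2, C5 together cover {ML, Kafka, devops, security, API, testing, mobile, UX} — every skill.
No 2 of the 5 candidates cover everything (all 10 pairs fall short), so 3 is minimum.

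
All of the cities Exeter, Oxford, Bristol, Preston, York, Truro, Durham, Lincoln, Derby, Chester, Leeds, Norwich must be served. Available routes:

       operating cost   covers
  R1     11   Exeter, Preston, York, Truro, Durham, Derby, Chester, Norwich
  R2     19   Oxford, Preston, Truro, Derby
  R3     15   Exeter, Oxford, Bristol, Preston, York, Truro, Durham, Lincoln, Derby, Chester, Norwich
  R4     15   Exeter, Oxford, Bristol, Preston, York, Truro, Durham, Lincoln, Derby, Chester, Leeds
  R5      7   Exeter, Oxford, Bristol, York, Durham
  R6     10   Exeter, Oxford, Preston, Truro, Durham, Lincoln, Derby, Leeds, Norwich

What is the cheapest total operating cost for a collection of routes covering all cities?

25

R3, R6 cover every city at operating cost 15 + 10 = 25.
Any cover uses at least 2 routes; among all covering selections none totals below 25.
Greedy by coverage-per-operating cost would pick R6, R5, R1 for 28 — worse than the optimum 25.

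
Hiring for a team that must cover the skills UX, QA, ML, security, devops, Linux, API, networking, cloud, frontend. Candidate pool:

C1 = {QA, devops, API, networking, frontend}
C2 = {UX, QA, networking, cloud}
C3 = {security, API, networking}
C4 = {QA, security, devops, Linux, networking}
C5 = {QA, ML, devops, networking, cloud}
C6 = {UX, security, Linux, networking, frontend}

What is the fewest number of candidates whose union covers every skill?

3

C1, C5, C6 together cover {UX, QA, ML, security, devops, Linux, API, networking, cloud, frontend} — every skill.
No 2 of the 6 candidates cover everything (all 15 pairs fall short), so 3 is minimum.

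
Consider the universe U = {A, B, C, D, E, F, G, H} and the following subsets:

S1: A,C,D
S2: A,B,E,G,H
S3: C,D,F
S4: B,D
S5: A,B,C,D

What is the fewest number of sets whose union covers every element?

2

S2, S3 together cover {A, B, C, D, E, F, G, H} — every element.
No single set contains all 8 elements, so 2 is optimal.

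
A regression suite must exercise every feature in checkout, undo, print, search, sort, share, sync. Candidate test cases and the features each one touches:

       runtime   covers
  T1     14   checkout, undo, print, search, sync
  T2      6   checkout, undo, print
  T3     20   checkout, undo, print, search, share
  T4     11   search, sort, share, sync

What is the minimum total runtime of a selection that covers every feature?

T2, T4 cover every feature at runtime 6 + 11 = 17.
Any cover uses at least 2 test cases; among all covering selections none totals below 17.

17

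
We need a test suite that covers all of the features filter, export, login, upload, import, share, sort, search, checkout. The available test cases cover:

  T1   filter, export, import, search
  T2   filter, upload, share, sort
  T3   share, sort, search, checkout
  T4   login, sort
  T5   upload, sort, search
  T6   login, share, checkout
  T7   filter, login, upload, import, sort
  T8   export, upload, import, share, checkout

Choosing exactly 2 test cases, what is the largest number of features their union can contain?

8

Choosing T3, T7 covers {filter, login, upload, import, share, sort, search, checkout} — 8 features.
No choice of 2 test cases does better; here export is left uncovered.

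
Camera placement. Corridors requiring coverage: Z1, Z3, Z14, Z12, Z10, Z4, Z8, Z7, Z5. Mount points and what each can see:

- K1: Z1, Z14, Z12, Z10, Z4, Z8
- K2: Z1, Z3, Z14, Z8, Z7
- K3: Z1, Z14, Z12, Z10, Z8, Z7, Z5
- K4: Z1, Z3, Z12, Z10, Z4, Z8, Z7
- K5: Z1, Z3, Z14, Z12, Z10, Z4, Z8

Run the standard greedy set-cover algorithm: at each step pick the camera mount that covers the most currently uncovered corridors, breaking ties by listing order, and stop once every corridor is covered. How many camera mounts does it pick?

Pick 1: K3 covers 7 new corridors (Z1, Z14, Z12, Z10, Z8, Z7, Z5).
Pick 2: K4 covers 2 new corridors (Z3, Z4).
Greedy uses 2 camera mounts.

2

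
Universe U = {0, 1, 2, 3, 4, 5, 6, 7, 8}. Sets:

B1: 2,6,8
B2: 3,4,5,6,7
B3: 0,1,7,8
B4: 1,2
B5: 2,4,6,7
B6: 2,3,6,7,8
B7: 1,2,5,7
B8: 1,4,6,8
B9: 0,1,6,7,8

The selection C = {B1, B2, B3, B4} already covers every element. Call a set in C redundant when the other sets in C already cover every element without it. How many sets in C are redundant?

Drop B1: the rest still cover every element — redundant.
Drop B2: 3, 4, 5 uncovered — not redundant.
Drop B3: 0 uncovered — not redundant.
Drop B4: the rest still cover every element — redundant.
2 redundant: B1, B4.

2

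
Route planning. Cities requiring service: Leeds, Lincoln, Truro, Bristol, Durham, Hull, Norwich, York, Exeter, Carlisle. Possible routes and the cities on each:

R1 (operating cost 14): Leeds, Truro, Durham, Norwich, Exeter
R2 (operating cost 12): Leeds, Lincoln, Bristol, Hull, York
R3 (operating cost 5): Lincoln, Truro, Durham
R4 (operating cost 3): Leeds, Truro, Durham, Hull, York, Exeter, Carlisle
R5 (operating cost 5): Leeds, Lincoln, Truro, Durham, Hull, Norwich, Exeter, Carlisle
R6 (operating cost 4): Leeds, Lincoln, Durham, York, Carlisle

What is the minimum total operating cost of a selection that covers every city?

R2, R5 cover every city at operating cost 12 + 5 = 17.
Any cover uses at least 2 routes; among all covering selections none totals below 17.
Greedy by coverage-per-operating cost would pick R4, R5, R2 for 20 — worse than the optimum 17.

17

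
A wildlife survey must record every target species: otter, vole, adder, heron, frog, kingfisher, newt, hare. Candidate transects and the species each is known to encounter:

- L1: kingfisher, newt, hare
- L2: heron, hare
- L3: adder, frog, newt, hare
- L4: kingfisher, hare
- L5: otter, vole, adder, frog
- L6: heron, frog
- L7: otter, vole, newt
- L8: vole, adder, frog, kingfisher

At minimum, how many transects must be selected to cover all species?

L1, L2, L5 together cover {otter, vole, adder, heron, frog, kingfisher, newt, hare} — every species.
No 2 of the 8 transects cover everything (all 28 pairs fall short), so 3 is minimum.
Greedy (largest uncovered first) would take L3, L5, L1, L2 — 4 transects — but 3 suffice.

3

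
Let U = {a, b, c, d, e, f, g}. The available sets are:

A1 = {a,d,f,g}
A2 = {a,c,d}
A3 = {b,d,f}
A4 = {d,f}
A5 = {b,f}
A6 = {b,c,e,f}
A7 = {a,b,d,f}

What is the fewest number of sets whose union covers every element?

2

A1, A6 together cover {a, b, c, d, e, f, g} — every element.
No single set contains all 7 elements, so 2 is optimal.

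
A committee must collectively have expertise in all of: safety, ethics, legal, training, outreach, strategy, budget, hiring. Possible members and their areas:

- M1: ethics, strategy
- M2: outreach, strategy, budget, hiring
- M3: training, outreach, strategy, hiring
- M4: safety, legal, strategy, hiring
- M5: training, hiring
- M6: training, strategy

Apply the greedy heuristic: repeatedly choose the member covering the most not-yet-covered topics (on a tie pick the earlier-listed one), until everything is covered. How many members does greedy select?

4

Pick 1: M2 covers 4 new topics (outreach, strategy, budget, hiring).
Pick 2: M4 covers 2 new topics (safety, legal).
Pick 3: M1 covers 1 new topics (ethics).
Pick 4: M3 covers 1 new topics (training).
Greedy uses 4 members.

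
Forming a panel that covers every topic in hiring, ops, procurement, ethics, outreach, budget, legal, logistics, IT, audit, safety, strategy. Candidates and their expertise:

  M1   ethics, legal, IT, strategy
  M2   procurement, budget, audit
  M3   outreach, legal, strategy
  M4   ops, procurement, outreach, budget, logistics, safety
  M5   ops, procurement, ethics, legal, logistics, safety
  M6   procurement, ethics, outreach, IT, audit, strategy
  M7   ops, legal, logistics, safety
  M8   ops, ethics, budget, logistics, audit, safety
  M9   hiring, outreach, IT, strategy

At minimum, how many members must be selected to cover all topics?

M2, M5, M9 together cover {hiring, ops, procurement, ethics, outreach, budget, legal, logistics, IT, audit, safety, strategy} — every topic.
No 2 of the 9 members cover everything (all 36 pairs fall short), so 3 is minimum.
Greedy (largest uncovered first) would take M4, M1, M2, M9 — 4 members — but 3 suffice.

3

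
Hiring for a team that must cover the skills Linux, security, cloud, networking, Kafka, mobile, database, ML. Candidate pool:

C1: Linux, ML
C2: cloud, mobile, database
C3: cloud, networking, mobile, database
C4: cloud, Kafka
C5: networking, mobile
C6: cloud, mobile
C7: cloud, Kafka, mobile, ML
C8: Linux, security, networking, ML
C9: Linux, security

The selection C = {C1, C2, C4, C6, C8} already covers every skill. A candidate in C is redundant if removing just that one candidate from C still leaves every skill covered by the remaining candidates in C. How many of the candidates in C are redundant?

Drop C1: the rest still cover every skill — redundant.
Drop C2: database uncovered — not redundant.
Drop C4: Kafka uncovered — not redundant.
Drop C6: the rest still cover every skill — redundant.
Drop C8: security, networking uncovered — not redundant.
2 redundant: C1, C6.

2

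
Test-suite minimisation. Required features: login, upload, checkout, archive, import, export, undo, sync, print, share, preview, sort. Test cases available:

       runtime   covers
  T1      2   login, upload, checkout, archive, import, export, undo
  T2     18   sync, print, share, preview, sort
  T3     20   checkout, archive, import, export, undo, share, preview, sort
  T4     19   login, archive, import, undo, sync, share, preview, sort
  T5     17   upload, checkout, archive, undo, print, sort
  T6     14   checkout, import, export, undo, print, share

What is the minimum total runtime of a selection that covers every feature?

T1, T2 cover every feature at runtime 2 + 18 = 20.
Any cover uses at least 2 test cases; among all covering selections none totals below 20.

20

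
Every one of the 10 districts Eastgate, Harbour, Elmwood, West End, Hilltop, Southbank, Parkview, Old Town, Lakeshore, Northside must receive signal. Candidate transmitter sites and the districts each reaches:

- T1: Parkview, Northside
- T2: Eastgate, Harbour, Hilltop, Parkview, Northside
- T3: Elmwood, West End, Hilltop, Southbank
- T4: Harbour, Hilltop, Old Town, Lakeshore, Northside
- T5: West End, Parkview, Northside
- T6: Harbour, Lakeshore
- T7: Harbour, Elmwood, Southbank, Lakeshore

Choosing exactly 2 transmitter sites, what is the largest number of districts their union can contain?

Choosing T2, T3 covers {Eastgate, Harbour, Elmwood, West End, Hilltop, Southbank, Parkview, Northside} — 8 districts.
No choice of 2 transmitter sites does better; here Old Town, Lakeshore are left uncovered.

8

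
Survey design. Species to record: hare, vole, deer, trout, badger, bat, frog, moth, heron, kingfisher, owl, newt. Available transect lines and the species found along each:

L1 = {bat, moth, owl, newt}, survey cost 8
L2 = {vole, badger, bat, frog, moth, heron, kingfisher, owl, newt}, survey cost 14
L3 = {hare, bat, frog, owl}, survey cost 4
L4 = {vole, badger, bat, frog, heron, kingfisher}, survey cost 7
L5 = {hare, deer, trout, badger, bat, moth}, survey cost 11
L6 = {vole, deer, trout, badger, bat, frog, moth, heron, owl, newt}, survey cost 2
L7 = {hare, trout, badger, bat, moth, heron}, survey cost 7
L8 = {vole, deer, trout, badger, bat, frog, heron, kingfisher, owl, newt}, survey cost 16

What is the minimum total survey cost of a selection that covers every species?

13

L3, L4, L6 cover every species at survey cost 4 + 7 + 2 = 13.
Any cover uses at least 2 transects; among all covering selections none totals below 13.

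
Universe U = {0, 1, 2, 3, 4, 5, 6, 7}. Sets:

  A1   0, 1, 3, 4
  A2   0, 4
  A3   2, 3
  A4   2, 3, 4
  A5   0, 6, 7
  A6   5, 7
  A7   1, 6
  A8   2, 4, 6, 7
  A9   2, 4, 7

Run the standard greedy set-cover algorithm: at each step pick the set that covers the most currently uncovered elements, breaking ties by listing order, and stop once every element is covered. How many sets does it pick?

3

Pick 1: A1 covers 4 new elements (0, 1, 3, 4).
Pick 2: A8 covers 3 new elements (2, 6, 7).
Pick 3: A6 covers 1 new elements (5).
Greedy uses 3 sets.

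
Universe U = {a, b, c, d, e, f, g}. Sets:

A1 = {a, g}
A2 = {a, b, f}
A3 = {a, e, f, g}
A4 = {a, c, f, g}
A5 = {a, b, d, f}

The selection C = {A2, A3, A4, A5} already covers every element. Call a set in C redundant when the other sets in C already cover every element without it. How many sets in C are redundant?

1

Drop A2: the rest still cover every element — redundant.
Drop A3: e uncovered — not redundant.
Drop A4: c uncovered — not redundant.
Drop A5: d uncovered — not redundant.
1 redundant: A2.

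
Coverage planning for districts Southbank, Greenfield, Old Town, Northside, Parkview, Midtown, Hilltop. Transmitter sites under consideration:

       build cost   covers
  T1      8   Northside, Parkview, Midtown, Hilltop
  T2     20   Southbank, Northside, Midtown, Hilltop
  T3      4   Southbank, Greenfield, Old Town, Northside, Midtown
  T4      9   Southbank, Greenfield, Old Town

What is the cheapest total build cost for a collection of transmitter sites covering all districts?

12

T1, T3 cover every district at build cost 8 + 4 = 12.
Any cover uses at least 2 transmitter sites; among all covering selections none totals below 12.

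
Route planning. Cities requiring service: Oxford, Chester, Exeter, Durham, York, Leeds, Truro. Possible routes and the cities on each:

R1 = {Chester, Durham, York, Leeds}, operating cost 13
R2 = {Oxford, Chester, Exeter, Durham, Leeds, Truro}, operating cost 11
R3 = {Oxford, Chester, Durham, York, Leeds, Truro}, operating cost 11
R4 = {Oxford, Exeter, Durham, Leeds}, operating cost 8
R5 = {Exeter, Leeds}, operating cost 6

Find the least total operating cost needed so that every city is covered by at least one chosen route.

17

R3, R5 cover every city at operating cost 11 + 6 = 17.
Any cover uses at least 2 routes; among all covering selections none totals below 17.
Greedy by coverage-per-operating cost would pick R2, R3 for 22 — worse than the optimum 17.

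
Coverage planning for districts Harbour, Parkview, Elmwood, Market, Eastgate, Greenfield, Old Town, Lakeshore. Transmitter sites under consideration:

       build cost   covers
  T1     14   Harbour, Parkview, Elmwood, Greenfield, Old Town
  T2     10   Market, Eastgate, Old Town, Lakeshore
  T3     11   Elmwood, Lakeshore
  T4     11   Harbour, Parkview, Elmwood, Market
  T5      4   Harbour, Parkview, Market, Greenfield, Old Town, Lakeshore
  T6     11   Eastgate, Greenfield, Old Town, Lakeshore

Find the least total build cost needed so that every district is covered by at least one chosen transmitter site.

T4, T6 cover every district at build cost 11 + 11 = 22.
Any cover uses at least 2 transmitter sites; among all covering selections none totals below 22.
Greedy by coverage-per-build cost would pick T5, T2, T3 for 25 — worse than the optimum 22.

22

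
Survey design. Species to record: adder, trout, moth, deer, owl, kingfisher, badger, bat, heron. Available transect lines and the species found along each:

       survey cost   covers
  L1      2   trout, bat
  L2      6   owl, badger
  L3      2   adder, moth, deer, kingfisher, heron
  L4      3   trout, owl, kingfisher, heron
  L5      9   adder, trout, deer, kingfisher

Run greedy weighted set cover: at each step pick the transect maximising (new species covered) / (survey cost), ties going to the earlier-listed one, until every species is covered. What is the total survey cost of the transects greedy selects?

Pick 1: L3 adds 5 new (adder, moth, deer, kingfisher, heron) at survey cost 2 (ratio 5/2).
Pick 2: L1 adds 2 new (trout, bat) at survey cost 2 (ratio 2/2).
Pick 3: L2 adds 2 new (owl, badger) at survey cost 6 (ratio 2/6).
Greedy total survey cost: 2 + 2 + 6 = 10.

10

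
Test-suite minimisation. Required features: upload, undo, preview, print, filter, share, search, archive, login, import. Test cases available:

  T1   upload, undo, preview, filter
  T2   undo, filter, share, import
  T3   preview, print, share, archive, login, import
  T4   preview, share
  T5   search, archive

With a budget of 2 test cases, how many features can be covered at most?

Choosing T1, T3 covers {upload, undo, preview, print, filter, share, archive, login, import} — 9 features.
No choice of 2 test cases does better; here search is left uncovered.

9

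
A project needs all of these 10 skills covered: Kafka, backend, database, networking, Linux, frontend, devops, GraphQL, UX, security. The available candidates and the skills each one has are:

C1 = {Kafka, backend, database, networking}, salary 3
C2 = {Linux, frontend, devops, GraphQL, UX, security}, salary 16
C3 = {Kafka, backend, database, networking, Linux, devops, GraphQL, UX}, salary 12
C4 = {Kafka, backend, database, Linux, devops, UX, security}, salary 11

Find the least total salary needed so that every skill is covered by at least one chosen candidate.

C1, C2 cover every skill at salary 3 + 16 = 19.
Any cover uses at least 2 candidates; among all covering selections none totals below 19.

19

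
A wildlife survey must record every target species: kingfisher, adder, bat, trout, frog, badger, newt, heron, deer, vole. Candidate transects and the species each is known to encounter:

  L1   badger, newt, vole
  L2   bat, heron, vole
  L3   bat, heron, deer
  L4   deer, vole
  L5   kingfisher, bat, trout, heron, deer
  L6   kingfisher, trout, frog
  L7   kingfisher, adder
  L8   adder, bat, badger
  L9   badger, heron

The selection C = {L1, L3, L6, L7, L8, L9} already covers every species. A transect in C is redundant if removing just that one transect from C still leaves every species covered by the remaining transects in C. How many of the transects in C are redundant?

3

Drop L1: newt, vole uncovered — not redundant.
Drop L3: deer uncovered — not redundant.
Drop L6: trout, frog uncovered — not redundant.
Drop L7: the rest still cover every species — redundant.
Drop L8: the rest still cover every species — redundant.
Drop L9: the rest still cover every species — redundant.
3 redundant: L7, L8, L9.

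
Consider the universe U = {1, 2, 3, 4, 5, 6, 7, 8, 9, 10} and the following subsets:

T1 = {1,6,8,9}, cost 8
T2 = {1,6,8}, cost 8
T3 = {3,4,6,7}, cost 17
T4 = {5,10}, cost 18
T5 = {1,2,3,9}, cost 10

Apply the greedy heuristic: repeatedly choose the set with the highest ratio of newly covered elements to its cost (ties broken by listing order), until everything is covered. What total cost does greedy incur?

53

Pick 1: T1 adds 4 new (1, 6, 8, 9) at cost 8 (ratio 4/8).
Pick 2: T5 adds 2 new (2, 3) at cost 10 (ratio 2/10).
Pick 3: T3 adds 2 new (4, 7) at cost 17 (ratio 2/17).
Pick 4: T4 adds 2 new (5, 10) at cost 18 (ratio 2/18).
Greedy total cost: 8 + 10 + 17 + 18 = 53.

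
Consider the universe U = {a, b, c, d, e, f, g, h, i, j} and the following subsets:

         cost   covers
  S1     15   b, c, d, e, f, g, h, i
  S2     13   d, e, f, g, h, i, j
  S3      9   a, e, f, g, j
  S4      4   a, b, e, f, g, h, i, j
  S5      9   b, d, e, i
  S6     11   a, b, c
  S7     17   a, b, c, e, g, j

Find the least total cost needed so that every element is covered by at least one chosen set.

19

S1, S4 cover every element at cost 15 + 4 = 19.
Any cover uses at least 2 sets; among all covering selections none totals below 19.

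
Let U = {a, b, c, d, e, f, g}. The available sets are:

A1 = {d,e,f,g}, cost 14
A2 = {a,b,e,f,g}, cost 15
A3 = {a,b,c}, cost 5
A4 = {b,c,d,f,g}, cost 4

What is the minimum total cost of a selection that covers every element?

A1, A3 cover every element at cost 14 + 5 = 19.
Any cover uses at least 2 sets; among all covering selections none totals below 19.

19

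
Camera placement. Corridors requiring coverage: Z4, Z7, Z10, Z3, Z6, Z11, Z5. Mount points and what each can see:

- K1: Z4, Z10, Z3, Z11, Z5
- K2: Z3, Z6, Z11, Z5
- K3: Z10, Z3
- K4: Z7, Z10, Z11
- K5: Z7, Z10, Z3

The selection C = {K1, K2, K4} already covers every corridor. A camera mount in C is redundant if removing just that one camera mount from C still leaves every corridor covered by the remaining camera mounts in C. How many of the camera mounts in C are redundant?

Drop K1: Z4 uncovered — not redundant.
Drop K2: Z6 uncovered — not redundant.
Drop K4: Z7 uncovered — not redundant.
None of the camera mounts in C is redundant.

0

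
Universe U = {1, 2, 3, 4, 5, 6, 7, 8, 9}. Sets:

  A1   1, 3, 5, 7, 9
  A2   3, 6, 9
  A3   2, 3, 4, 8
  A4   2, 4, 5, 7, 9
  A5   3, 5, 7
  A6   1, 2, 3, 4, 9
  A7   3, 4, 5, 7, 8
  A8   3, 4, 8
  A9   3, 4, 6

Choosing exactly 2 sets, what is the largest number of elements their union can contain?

Choosing A1, A3 covers {1, 2, 3, 4, 5, 7, 8, 9} — 8 elements.
No choice of 2 sets does better; here 6 is left uncovered.

8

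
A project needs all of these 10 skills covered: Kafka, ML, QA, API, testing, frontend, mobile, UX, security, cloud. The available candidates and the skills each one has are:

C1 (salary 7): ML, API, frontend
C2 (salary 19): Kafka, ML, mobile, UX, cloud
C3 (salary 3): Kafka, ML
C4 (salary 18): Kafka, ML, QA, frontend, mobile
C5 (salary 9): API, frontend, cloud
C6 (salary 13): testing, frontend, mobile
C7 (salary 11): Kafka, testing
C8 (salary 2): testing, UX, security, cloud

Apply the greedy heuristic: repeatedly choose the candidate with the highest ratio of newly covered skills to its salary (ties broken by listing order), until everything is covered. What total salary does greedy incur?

Pick 1: C8 adds 4 new (testing, UX, security, cloud) at salary 2 (ratio 4/2).
Pick 2: C3 adds 2 new (Kafka, ML) at salary 3 (ratio 2/3).
Pick 3: C1 adds 2 new (API, frontend) at salary 7 (ratio 2/7).
Pick 4: C4 adds 2 new (QA, mobile) at salary 18 (ratio 2/18).
Greedy total salary: 2 + 3 + 7 + 18 = 30. (The true optimum is 27, so greedy overshoots here.)

30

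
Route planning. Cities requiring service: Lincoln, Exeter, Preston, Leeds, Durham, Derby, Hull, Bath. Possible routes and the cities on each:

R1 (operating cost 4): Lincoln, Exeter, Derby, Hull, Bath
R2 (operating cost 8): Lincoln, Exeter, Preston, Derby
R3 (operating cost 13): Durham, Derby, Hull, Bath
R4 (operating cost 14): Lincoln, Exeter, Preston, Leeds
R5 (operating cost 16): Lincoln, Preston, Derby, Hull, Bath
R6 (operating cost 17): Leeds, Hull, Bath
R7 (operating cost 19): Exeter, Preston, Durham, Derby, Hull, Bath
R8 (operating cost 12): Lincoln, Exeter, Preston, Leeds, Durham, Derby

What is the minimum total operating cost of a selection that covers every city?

16

R1, R8 cover every city at operating cost 4 + 12 = 16.
Any cover uses at least 2 routes; among all covering selections none totals below 16.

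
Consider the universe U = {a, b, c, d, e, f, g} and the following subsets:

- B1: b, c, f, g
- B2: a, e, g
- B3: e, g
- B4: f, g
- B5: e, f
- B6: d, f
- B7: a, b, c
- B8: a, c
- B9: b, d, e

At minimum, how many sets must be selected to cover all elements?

3

B1, B2, B6 together cover {a, b, c, d, e, f, g} — every element.
No 2 of the 9 sets cover everything (all 36 pairs fall short), so 3 is minimum.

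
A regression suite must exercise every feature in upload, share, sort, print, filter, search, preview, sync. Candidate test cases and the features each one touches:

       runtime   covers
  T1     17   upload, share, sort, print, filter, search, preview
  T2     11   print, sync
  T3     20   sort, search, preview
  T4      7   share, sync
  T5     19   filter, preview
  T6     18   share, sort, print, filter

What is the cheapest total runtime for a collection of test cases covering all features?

T1, T4 cover every feature at runtime 17 + 7 = 24.
Any cover uses at least 2 test cases; among all covering selections none totals below 24.

24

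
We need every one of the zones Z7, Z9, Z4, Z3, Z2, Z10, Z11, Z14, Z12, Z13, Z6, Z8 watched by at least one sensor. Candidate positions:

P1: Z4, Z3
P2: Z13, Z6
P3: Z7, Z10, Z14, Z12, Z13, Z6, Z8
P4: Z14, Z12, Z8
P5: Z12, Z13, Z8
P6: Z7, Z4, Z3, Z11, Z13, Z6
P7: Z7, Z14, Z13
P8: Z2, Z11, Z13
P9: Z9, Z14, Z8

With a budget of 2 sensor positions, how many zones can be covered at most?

10

Choosing P3, P6 covers {Z7, Z4, Z3, Z10, Z11, Z14, Z12, Z13, Z6, Z8} — 10 zones.
No choice of 2 sensor positions does better; here Z9, Z2 are left uncovered.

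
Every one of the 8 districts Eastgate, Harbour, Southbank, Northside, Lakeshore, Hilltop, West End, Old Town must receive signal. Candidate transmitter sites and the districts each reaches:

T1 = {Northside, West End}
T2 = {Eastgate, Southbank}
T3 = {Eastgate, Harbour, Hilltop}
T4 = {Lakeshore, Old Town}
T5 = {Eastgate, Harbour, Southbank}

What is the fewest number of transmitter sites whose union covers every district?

T1, T2, T3, T4 together cover {Eastgate, Harbour, Southbank, Northside, Lakeshore, Hilltop, West End, Old Town} — every district.
No 3 of the 5 transmitter sites cover everything (all 10 triples fall short), so 4 is minimum.

4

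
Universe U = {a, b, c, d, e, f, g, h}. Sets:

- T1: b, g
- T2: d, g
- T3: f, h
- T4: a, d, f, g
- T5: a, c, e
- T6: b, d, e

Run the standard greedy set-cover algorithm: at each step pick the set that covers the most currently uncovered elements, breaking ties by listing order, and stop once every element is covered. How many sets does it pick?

4

Pick 1: T4 covers 4 new elements (a, d, f, g).
Pick 2: T5 covers 2 new elements (c, e).
Pick 3: T1 covers 1 new elements (b).
Pick 4: T3 covers 1 new elements (h).
Greedy uses 4 sets.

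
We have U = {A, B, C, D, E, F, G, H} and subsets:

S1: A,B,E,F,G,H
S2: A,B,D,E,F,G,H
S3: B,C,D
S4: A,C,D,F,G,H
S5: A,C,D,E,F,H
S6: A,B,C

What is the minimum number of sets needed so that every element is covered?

2

S1, S3 together cover {A, B, C, D, E, F, G, H} — every element.
No single set contains all 8 elements, so 2 is optimal.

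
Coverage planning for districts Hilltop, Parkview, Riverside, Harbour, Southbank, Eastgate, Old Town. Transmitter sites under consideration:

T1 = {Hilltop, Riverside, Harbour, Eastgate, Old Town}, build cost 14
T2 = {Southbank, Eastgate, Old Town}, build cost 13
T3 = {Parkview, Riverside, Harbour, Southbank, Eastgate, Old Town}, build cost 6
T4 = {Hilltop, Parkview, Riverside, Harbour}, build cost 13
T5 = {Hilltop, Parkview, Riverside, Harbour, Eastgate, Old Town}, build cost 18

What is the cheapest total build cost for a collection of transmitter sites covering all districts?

T3, T4 cover every district at build cost 6 + 13 = 19.
Any cover uses at least 2 transmitter sites; among all covering selections none totals below 19.

19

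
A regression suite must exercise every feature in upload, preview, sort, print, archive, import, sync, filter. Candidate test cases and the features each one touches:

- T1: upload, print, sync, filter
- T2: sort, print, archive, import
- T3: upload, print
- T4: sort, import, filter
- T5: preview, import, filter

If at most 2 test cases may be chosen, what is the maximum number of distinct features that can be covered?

Choosing T1, T2 covers {upload, sort, print, archive, import, sync, filter} — 7 features.
No choice of 2 test cases does better; here preview is left uncovered.

7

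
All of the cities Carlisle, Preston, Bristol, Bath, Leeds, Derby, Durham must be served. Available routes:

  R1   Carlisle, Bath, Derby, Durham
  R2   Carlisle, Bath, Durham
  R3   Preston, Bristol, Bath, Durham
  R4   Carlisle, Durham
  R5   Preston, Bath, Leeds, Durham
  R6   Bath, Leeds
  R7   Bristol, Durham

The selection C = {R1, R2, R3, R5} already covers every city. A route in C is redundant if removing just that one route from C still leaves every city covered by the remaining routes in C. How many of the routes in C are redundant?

Drop R1: Derby uncovered — not redundant.
Drop R2: the rest still cover every city — redundant.
Drop R3: Bristol uncovered — not redundant.
Drop R5: Leeds uncovered — not redundant.
1 redundant: R2.

1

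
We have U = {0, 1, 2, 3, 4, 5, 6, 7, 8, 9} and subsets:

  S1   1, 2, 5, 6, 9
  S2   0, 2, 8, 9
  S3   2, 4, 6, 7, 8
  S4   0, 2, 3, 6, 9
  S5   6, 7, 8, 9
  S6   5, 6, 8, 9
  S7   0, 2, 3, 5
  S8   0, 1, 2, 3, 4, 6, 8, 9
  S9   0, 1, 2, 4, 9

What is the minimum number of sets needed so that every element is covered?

3

S1, S3, S4 together cover {0, 1, 2, 3, 4, 5, 6, 7, 8, 9} — every element.
No 2 of the 9 sets cover everything (all 36 pairs fall short), so 3 is minimum.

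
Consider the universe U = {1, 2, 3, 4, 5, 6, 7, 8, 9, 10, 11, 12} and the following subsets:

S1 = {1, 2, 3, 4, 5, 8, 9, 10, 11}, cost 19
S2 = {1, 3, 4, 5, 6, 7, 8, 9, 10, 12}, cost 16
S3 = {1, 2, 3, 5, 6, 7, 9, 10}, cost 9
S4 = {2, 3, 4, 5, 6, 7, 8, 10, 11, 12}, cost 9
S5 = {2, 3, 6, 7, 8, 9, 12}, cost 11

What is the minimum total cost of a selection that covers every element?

18

S3, S4 cover every element at cost 9 + 9 = 18.
Any cover uses at least 2 sets; among all covering selections none totals below 18.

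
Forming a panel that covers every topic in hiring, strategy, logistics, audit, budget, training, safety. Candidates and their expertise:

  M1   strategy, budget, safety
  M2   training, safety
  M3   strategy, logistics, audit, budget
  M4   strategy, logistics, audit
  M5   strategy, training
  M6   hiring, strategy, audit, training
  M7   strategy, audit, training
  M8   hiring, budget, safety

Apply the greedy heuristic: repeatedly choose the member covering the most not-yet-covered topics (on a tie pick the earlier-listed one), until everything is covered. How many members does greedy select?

Pick 1: M3 covers 4 new topics (strategy, logistics, audit, budget).
Pick 2: M2 covers 2 new topics (training, safety).
Pick 3: M6 covers 1 new topics (hiring).
Greedy uses 3 members.

3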